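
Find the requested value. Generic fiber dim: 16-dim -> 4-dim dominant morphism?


dim(fiber)=dim(X)-dim(Y)=16-4=12


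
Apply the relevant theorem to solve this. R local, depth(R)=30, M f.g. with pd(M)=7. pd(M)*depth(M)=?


pd+depth=30
depth=30-7=23
pd*depth=7*23=161


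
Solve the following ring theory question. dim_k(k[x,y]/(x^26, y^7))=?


Basis: x^i*y^j, i<26, j<7
26*7=182


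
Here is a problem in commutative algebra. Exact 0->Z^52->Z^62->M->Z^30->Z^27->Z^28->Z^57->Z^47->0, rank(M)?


Alt sum=0:
(-1)^0*52 + (-1)^1*62 + (-1)^2*? + (-1)^3*30 + (-1)^4*27 + (-1)^5*28 + (-1)^6*57 + (-1)^7*47=0
rank(M)=31


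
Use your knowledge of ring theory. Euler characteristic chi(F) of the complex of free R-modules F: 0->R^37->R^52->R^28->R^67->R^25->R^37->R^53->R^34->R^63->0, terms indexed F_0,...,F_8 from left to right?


chi = sum (-1)^i * rank:
(-1)^0*37=37
(-1)^1*52=-52
(-1)^2*28=28
(-1)^3*67=-67
(-1)^4*25=25
(-1)^5*37=-37
(-1)^6*53=53
(-1)^7*34=-34
(-1)^8*63=63
chi=16


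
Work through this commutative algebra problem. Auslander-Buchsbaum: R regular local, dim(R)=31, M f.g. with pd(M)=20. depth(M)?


pd+depth=depth(R)=31
depth=31-20=11


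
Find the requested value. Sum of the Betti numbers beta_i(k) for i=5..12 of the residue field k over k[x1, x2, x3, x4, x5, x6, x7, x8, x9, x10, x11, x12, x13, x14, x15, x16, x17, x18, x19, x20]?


Koszul resolution: beta_i(k)=C(n,i), n=20
C(20,5)=15504, C(20,6)=38760, C(20,7)=77520, C(20,8)=125970, C(20,9)=167960, C(20,10)=184756, C(20,11)=167960, C(20,12)=125970
Sum=904400


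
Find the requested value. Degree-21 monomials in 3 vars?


C(d+n-1,n-1)=C(23,2)=253


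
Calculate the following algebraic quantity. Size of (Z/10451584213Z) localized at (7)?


7-primary part: 10451584213=7^10*37
Size=7^10=282475249


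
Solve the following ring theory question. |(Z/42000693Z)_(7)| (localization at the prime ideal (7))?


7-primary part: 42000693=7^7*51
Size=7^7=823543


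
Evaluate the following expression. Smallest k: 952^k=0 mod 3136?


952^k mod 3136:
k=1: 952
k=2: 0
First zero at k = 2


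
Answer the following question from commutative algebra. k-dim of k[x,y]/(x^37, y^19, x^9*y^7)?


k[x,y]/I, I = (x^37, y^19, x^9*y^7)
Rect: 37x19=703. Corner: (37-9)x(19-7)=336.
dim = 703-336 = 367


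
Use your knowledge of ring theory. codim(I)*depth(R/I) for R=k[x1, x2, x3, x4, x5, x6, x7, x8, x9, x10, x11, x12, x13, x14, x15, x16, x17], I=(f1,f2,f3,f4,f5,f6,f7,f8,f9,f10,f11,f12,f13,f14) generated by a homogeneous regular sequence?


codim=14, depth=dim(R/I)=17-14=3
Product=14*3=42


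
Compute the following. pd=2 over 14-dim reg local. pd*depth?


pd+depth=14
depth=14-2=12
pd*depth=2*12=24


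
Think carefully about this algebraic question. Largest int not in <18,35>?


gcd(18,35)=1 => F=ab-a-b=18*35-18-35=630-53=577


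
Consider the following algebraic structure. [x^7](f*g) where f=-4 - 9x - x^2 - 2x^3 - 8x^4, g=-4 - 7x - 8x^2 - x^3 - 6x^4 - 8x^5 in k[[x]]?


[x^7] = sum a_i*b_j, i+j=7
  -1*-8=8
  -2*-6=12
  -8*-1=8
Sum=28


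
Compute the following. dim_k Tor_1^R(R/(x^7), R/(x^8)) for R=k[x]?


Tor_1(R/I,R/J)=(I cap J)/IJ=(x^8)/(x^15)
dim=15-8=min(7,8)=7


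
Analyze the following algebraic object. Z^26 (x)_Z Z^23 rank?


rank(M(x)N) = rank(M)*rank(N)
26*23 = 598


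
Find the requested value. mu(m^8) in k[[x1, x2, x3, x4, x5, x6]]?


C(n+d-1,d)=C(13,8)=1287


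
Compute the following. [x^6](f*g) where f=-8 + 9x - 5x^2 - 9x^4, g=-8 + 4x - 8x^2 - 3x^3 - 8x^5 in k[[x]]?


[x^6] = sum a_i*b_j, i+j=6
  9*-8=-72
  -9*-8=72
Sum=0


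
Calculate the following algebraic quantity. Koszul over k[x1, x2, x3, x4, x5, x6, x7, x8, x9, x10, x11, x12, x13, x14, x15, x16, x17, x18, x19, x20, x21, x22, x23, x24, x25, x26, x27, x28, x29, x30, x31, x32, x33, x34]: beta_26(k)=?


C(n,i)=C(34,26)=18156204


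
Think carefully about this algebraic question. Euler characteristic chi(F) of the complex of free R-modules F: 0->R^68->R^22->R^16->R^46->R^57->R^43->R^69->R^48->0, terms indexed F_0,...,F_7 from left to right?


chi = sum (-1)^i * rank:
(-1)^0*68=68
(-1)^1*22=-22
(-1)^2*16=16
(-1)^3*46=-46
(-1)^4*57=57
(-1)^5*43=-43
(-1)^6*69=69
(-1)^7*48=-48
chi=51


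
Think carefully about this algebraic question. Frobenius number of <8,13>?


gcd(8,13)=1 => F=ab-a-b=8*13-8-13=104-21=83


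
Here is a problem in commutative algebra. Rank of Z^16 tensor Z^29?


rank(M(x)N) = rank(M)*rank(N)
16*29 = 464


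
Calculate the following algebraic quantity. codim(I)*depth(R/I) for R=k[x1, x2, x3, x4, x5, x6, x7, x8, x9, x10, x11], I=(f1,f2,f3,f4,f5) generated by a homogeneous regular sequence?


codim=5, depth=dim(R/I)=11-5=6
Product=5*6=30


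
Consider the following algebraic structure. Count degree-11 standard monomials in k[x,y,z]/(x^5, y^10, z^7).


Need i<5, j<10, k<7 with i+j+k=11.
For each i, j ranges over max(0,11-i-6)..min(9,11-i):
  i=0: j in [5,9] -> 5
  i=1: j in [4,9] -> 6
  i=2: j in [3,9] -> 7
  i=3: j in [2,8] -> 7
  i=4: j in [1,7] -> 7
H(11) = 5+6+7+7+7 = 32


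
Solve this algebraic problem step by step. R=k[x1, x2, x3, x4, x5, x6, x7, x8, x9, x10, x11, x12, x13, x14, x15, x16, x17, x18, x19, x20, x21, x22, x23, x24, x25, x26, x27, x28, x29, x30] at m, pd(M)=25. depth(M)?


pd+depth=depth(R)=30
depth=30-25=5


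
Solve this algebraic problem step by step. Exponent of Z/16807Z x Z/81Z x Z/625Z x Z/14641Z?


Exponent = lcm of the cyclic orders; pairwise coprime => product.
7^5*3^4*5^4*11^4=16807*81*625*14641=12457358904375


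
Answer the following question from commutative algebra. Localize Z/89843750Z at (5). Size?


5-primary part: 89843750=5^9*46
Size=5^9=1953125


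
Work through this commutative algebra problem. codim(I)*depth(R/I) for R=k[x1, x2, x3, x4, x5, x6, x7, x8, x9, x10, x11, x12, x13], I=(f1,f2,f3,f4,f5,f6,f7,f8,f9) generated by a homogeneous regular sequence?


codim=9, depth=dim(R/I)=13-9=4
Product=9*4=36


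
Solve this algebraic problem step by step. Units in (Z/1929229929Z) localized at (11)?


Local ring = Z/214358881Z.
phi(214358881) = 11^7*(11-1) = 194871710


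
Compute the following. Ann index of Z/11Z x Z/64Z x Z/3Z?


Exponent = lcm of the cyclic orders; pairwise coprime => product.
11^1*2^6*3^1=11*64*3=2112


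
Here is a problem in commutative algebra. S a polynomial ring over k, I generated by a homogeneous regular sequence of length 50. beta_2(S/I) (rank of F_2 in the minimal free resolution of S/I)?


Regular sequence => Koszul complex is the minimal free resolution.
Syz_1 minimally generated by Koszul relations f_i*e_j - f_j*e_i (i<j): mu(Syz_1) = beta_2 = C(m,2) = m(m-1)/2
m=50
50*49/2 = 1225


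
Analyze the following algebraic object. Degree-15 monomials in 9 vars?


C(d+n-1,n-1)=C(23,8)=490314


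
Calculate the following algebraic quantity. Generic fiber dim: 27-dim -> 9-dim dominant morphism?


dim(fiber)=dim(X)-dim(Y)=27-9=18


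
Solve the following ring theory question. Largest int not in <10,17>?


gcd(10,17)=1 => F=ab-a-b=10*17-10-17=170-27=143


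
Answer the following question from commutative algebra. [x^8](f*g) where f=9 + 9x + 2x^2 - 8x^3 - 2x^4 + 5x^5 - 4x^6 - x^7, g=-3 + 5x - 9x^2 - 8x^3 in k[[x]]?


[x^8] = sum a_i*b_j, i+j=8
  5*-8=-40
  -4*-9=36
  -1*5=-5
Sum=-9


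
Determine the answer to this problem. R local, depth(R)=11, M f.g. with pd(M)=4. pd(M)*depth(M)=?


pd+depth=11
depth=11-4=7
pd*depth=4*7=28


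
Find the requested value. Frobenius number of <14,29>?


gcd(14,29)=1 => F=ab-a-b=14*29-14-29=406-43=363


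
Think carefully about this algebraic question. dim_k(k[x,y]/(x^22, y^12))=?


Basis: x^i*y^j, i<22, j<12
22*12=264


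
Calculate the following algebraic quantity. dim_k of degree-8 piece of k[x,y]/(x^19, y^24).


k[x,y], I = (x^19, y^24), d = 8
Need i < 19 and d-i < 24.
Range: 0 <= i <= 8.
H(8) = 9


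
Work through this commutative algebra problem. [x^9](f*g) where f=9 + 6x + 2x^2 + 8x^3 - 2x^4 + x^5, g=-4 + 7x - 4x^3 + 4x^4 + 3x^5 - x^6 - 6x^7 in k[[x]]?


[x^9] = sum a_i*b_j, i+j=9
  2*-6=-12
  8*-1=-8
  -2*3=-6
  1*4=4
Sum=-22


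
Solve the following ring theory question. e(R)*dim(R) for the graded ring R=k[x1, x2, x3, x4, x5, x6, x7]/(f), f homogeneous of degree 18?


e(R)=deg(f)=18, dim(R)=7-1=6
e*dim=18*6=108


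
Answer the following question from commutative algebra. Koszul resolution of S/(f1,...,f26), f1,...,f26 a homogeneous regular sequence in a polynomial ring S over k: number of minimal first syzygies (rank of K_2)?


Regular sequence => Koszul complex is the minimal free resolution.
Syz_1 minimally generated by Koszul relations f_i*e_j - f_j*e_i (i<j): mu(Syz_1) = beta_2 = C(m,2) = m(m-1)/2
m=26
26*25/2 = 325


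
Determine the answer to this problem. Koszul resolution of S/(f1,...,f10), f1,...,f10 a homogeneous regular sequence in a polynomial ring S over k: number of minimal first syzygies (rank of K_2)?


Regular sequence => Koszul complex is the minimal free resolution.
Syz_1 minimally generated by Koszul relations f_i*e_j - f_j*e_i (i<j): mu(Syz_1) = beta_2 = C(m,2) = m(m-1)/2
m=10
10*9/2 = 45


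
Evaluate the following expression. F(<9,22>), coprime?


gcd(9,22)=1 => F=ab-a-b=9*22-9-22=198-31=167


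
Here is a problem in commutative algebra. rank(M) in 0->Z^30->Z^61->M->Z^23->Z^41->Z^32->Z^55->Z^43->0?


Alt sum=0:
(-1)^0*30 + (-1)^1*61 + (-1)^2*? + (-1)^3*23 + (-1)^4*41 + (-1)^5*32 + (-1)^6*55 + (-1)^7*43=0
rank(M)=33


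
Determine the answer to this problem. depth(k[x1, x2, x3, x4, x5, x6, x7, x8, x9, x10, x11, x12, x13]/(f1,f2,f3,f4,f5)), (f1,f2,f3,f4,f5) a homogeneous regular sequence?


depth(R)=13
depth(R/I)=13-5=8


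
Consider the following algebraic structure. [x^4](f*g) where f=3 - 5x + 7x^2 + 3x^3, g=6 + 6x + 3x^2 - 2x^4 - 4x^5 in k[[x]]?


[x^4] = sum a_i*b_j, i+j=4
  3*-2=-6
  7*3=21
  3*6=18
Sum=33


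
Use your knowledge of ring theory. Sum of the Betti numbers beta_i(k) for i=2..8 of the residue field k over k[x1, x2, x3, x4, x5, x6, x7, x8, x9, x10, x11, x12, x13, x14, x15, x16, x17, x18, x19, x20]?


Koszul resolution: beta_i(k)=C(n,i), n=20
C(20,2)=190, C(20,3)=1140, C(20,4)=4845, C(20,5)=15504, C(20,6)=38760, C(20,7)=77520, C(20,8)=125970
Sum=263929


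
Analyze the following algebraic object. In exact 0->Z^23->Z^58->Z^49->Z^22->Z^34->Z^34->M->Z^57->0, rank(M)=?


Alt sum=0:
(-1)^0*23 + (-1)^1*58 + (-1)^2*49 + (-1)^3*22 + (-1)^4*34 + (-1)^5*34 + (-1)^6*? + (-1)^7*57=0
rank(M)=65


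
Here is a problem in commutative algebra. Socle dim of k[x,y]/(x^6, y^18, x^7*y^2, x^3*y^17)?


Socle = ann(m) = span of standard monomials u with x*u, y*u in I (staircase corners).
Redundant generators: x^7*y^2
Minimal generators: x^6, x^3*y^17, y^18
Corners: x^2y^17, x^5y^16
Socle dim=2


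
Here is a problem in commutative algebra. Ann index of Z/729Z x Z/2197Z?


Exponent = lcm of the cyclic orders; pairwise coprime => product.
3^6*13^3=729*2197=1601613


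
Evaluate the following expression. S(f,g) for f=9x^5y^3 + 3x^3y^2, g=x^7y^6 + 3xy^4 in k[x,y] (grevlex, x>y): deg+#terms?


LT(f)=9x^5y^3, LT(g)=x^7y^6
lcm(LM)=x^7y^6
S(f,g) (scaled by 9 to clear denominators) = x^2y^3*f - 9*g = 3x^5y^5 - 27xy^4
2 terms, deg 10.
10+2=12


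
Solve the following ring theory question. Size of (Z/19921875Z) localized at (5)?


5-primary part: 19921875=5^8*51
Size=5^8=390625


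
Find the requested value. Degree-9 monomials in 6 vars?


C(d+n-1,n-1)=C(14,5)=2002


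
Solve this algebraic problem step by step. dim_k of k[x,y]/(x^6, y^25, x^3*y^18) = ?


k[x,y]/I, I = (x^6, y^25, x^3*y^18)
Rect: 6x25=150. Corner: (6-3)x(25-18)=21.
dim = 150-21 = 129


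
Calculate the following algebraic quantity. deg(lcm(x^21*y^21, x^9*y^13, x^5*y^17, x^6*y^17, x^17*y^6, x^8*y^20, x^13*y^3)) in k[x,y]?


lcm = componentwise max:
x: max(21,9,5,6,17,8,13)=21
y: max(21,13,17,17,6,20,3)=21
Total=21+21=42


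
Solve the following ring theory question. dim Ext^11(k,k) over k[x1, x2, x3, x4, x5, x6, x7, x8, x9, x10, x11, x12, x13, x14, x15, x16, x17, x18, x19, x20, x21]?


C(n,i)=C(21,11)=352716


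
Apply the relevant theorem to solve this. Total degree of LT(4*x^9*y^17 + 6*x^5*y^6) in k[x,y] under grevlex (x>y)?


LT: 4*x^9*y^17
deg_x=9, deg_y=17
Total=9+17=26


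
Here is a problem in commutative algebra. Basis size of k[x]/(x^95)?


Basis: 1,x,...,x^94
dim=95


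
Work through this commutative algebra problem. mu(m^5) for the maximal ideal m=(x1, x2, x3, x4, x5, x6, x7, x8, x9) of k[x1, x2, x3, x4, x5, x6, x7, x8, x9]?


Graded Nakayama: mu(m^d) = dim_k (m^d/m^(d+1)) = #degree-5 monomials in 9 vars
C(n+d-1,d)=C(13,5)=1287


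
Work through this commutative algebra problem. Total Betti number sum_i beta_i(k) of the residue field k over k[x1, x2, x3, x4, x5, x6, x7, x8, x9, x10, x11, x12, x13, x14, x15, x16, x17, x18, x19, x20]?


Koszul resolution: beta_i(k)=C(n,i), n=20
sum_i C(20,i) = 2^20 = 1048576


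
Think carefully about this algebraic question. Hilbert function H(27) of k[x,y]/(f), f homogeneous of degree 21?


H(t)=d for t>=d-1.
d=21, t=27
H(27)=21


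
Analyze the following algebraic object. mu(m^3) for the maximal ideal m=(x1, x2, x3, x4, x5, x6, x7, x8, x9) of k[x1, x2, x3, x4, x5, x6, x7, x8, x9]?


Graded Nakayama: mu(m^d) = dim_k (m^d/m^(d+1)) = #degree-3 monomials in 9 vars
C(n+d-1,d)=C(11,3)=165


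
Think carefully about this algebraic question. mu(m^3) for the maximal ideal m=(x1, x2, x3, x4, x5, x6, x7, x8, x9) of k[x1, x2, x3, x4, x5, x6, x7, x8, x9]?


Graded Nakayama: mu(m^d) = dim_k (m^d/m^(d+1)) = #degree-3 monomials in 9 vars
C(n+d-1,d)=C(11,3)=165


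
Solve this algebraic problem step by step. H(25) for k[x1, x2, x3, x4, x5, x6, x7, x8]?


C(d+n-1,n-1)=C(32,7)=3365856


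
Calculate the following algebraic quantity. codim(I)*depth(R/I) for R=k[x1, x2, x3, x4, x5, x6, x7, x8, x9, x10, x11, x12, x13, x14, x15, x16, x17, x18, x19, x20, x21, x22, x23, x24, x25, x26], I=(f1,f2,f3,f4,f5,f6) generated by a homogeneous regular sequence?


codim=6, depth=dim(R/I)=26-6=20
Product=6*20=120


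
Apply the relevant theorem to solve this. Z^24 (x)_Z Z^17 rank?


rank(M(x)N) = rank(M)*rank(N)
24*17 = 408


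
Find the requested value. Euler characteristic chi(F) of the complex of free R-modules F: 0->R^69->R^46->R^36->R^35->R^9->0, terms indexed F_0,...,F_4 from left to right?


chi = sum (-1)^i * rank:
(-1)^0*69=69
(-1)^1*46=-46
(-1)^2*36=36
(-1)^3*35=-35
(-1)^4*9=9
chi=33


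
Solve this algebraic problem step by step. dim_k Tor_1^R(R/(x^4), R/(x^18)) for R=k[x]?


Tor_1(R/I,R/J)=(I cap J)/IJ=(x^18)/(x^22)
dim=22-18=min(4,18)=4


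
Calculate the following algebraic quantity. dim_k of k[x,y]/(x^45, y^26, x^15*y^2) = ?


k[x,y]/I, I = (x^45, y^26, x^15*y^2)
Rect: 45x26=1170. Corner: (45-15)x(26-2)=720.
dim = 1170-720 = 450


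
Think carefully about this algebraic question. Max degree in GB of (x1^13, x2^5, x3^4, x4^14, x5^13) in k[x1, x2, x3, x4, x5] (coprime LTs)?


Pure powers, coprime LTs => already GB.
Degrees: 13, 5, 4, 14, 13
Max=14


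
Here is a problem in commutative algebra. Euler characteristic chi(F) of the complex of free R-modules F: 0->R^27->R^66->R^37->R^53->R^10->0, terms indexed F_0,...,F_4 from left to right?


chi = sum (-1)^i * rank:
(-1)^0*27=27
(-1)^1*66=-66
(-1)^2*37=37
(-1)^3*53=-53
(-1)^4*10=10
chi=-45


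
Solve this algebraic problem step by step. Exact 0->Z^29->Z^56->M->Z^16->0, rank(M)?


Alt sum=0:
(-1)^0*29 + (-1)^1*56 + (-1)^2*? + (-1)^3*16=0
rank(M)=43


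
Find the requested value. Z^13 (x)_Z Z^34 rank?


rank(M(x)N) = rank(M)*rank(N)
13*34 = 442


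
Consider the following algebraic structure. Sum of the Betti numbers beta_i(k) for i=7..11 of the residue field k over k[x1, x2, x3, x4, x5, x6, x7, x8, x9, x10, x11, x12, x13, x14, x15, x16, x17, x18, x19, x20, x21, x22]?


Koszul resolution: beta_i(k)=C(n,i), n=22
C(22,7)=170544, C(22,8)=319770, C(22,9)=497420, C(22,10)=646646, C(22,11)=705432
Sum=2339812


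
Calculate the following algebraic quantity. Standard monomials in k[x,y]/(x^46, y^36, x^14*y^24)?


k[x,y]/I, I = (x^46, y^36, x^14*y^24)
Rect: 46x36=1656. Corner: (46-14)x(36-24)=384.
dim = 1656-384 = 1272


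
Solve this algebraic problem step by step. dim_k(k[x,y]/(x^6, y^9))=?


Basis: x^i*y^j, i<6, j<9
6*9=54


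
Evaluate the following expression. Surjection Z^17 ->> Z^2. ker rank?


rank(ker) = 17-2 = 15


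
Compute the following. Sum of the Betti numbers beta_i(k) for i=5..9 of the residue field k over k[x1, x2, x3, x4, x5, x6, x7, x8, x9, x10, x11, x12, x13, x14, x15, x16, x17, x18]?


Koszul resolution: beta_i(k)=C(n,i), n=18
C(18,5)=8568, C(18,6)=18564, C(18,7)=31824, C(18,8)=43758, C(18,9)=48620
Sum=151334


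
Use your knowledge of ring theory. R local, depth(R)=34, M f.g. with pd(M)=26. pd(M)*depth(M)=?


pd+depth=34
depth=34-26=8
pd*depth=26*8=208


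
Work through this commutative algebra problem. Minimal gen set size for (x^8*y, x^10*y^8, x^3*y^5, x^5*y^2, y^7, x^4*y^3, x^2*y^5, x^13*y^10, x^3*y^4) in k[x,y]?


Remove redundant (divisible by others).
x^3*y^5 redundant.
x^13*y^10 redundant.
x^10*y^8 redundant.
Min: x^8*y, x^5*y^2, x^4*y^3, x^3*y^4, x^2*y^5, y^7
Count=6


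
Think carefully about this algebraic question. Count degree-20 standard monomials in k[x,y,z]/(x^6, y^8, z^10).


Need i<6, j<8, k<10 with i+j+k=20.
For each i, j ranges over max(0,20-i-9)..min(7,20-i):
  i=0: j in [11,7] -> 0
  i=1: j in [10,7] -> 0
  i=2: j in [9,7] -> 0
  i=3: j in [8,7] -> 0
  i=4: j in [7,7] -> 1
  i=5: j in [6,7] -> 2
H(20) = 0+0+0+0+1+2 = 3


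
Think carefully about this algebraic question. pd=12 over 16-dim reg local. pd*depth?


pd+depth=16
depth=16-12=4
pd*depth=12*4=48


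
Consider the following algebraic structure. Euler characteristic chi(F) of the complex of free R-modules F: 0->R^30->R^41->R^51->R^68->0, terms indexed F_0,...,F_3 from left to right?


chi = sum (-1)^i * rank:
(-1)^0*30=30
(-1)^1*41=-41
(-1)^2*51=51
(-1)^3*68=-68
chi=-28


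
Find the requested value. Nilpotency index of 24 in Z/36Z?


24^k mod 36:
k=1: 24
k=2: 0
First zero at k = 2


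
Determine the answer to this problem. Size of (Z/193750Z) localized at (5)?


5-primary part: 193750=5^5*62
Size=5^5=3125


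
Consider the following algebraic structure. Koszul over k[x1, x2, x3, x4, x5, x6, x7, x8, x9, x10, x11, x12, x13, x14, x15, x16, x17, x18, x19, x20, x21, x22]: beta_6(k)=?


C(n,i)=C(22,6)=74613


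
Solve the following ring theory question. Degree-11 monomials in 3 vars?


C(d+n-1,n-1)=C(13,2)=78


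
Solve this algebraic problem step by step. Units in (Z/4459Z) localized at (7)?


Local ring = Z/343Z.
phi(343) = 7^2*(7-1) = 294


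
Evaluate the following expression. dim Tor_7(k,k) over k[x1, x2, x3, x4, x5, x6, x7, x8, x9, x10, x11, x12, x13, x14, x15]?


Koszul: C(n,i)=C(15,7)=6435


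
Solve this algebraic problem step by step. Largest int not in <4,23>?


gcd(4,23)=1 => F=ab-a-b=4*23-4-23=92-27=65


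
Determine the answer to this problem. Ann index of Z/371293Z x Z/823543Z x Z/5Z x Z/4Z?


Exponent = lcm of the cyclic orders; pairwise coprime => product.
13^5*7^7*5^1*2^2=371293*823543*5*4=6115515021980


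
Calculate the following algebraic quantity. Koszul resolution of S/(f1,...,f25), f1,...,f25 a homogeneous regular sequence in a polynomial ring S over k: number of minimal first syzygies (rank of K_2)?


Regular sequence => Koszul complex is the minimal free resolution.
Syz_1 minimally generated by Koszul relations f_i*e_j - f_j*e_i (i<j): mu(Syz_1) = beta_2 = C(m,2) = m(m-1)/2
m=25
25*24/2 = 300


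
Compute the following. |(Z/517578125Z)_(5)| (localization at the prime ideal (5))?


5-primary part: 517578125=5^10*53
Size=5^10=9765625


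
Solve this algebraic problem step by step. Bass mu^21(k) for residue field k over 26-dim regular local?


C(n,i)=C(26,21)=65780


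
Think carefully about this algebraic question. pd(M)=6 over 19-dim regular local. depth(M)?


pd+depth=depth(R)=19
depth=19-6=13


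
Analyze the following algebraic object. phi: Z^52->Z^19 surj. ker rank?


rank(ker) = 52-19 = 33


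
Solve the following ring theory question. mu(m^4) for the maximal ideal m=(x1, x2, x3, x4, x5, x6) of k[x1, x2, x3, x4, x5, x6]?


Graded Nakayama: mu(m^d) = dim_k (m^d/m^(d+1)) = #degree-4 monomials in 6 vars
C(n+d-1,d)=C(9,4)=126


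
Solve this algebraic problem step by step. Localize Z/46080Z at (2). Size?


2-primary part: 46080=2^10*45
Size=2^10=1024


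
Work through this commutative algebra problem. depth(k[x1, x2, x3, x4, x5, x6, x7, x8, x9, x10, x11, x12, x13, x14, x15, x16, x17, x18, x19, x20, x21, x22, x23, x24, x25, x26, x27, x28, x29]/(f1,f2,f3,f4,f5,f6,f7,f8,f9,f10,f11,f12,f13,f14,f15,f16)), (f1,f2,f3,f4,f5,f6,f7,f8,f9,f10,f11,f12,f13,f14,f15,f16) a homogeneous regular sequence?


depth(R)=29
depth(R/I)=29-16=13


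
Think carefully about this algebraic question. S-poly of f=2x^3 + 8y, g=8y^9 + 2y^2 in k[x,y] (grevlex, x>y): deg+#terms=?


LT(f)=2x^3, LT(g)=8y^9
lcm(LM)=x^3y^9
S(f,g) (scaled by 16 to clear denominators) = 8y^9*f - 2x^3*g = 64y^10 - 4x^3y^2
2 terms, deg 10.
10+2=12


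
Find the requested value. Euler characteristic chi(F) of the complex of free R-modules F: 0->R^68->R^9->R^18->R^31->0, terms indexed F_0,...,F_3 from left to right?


chi = sum (-1)^i * rank:
(-1)^0*68=68
(-1)^1*9=-9
(-1)^2*18=18
(-1)^3*31=-31
chi=46


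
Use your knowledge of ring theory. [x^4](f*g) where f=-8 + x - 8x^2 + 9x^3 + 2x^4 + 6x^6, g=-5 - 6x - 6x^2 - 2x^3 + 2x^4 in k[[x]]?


[x^4] = sum a_i*b_j, i+j=4
  -8*2=-16
  1*-2=-2
  -8*-6=48
  9*-6=-54
  2*-5=-10
Sum=-34


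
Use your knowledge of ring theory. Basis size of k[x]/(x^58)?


Basis: 1,x,...,x^57
dim=58


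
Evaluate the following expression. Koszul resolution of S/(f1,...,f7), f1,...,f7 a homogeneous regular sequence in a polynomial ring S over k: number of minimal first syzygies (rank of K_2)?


Regular sequence => Koszul complex is the minimal free resolution.
Syz_1 minimally generated by Koszul relations f_i*e_j - f_j*e_i (i<j): mu(Syz_1) = beta_2 = C(m,2) = m(m-1)/2
m=7
7*6/2 = 21


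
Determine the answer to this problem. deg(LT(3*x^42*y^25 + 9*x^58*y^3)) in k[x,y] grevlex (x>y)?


LT: 3*x^42*y^25
deg_x=42, deg_y=25
Total=42+25=67


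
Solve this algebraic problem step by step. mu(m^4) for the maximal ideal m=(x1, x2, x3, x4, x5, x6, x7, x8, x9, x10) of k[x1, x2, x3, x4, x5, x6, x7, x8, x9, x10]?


Graded Nakayama: mu(m^d) = dim_k (m^d/m^(d+1)) = #degree-4 monomials in 10 vars
C(n+d-1,d)=C(13,4)=715


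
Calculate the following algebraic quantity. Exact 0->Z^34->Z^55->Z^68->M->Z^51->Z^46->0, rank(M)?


Alt sum=0:
(-1)^0*34 + (-1)^1*55 + (-1)^2*68 + (-1)^3*? + (-1)^4*51 + (-1)^5*46=0
rank(M)=52


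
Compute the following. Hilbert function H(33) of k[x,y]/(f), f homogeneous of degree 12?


H(t)=d for t>=d-1.
d=12, t=33
H(33)=12


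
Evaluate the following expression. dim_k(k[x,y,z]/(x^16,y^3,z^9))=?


Basis: x^iy^jz^k, i<16,j<3,k<9
16*3*9=432


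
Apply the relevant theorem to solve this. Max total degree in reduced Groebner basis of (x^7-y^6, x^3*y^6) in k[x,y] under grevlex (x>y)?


LT(f1)=x^7, LT(f2)=x^3y^6, lcm=x^7y^6
S(f1,f2) = y^6*f1 - x^4*f2 = -y^12
Reduced GB = {f1, f2, y^12}; degrees 7, 9, 12
Max = 12


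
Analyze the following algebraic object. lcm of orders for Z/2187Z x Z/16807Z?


Exponent = lcm of the cyclic orders; pairwise coprime => product.
3^7*7^5=2187*16807=36756909


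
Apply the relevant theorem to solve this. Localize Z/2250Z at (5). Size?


5-primary part: 2250=5^3*18
Size=5^3=125


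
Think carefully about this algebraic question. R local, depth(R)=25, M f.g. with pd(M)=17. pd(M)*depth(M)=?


pd+depth=25
depth=25-17=8
pd*depth=17*8=136


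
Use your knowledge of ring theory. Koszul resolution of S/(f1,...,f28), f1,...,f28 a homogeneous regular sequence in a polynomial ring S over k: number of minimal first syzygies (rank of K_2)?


Regular sequence => Koszul complex is the minimal free resolution.
Syz_1 minimally generated by Koszul relations f_i*e_j - f_j*e_i (i<j): mu(Syz_1) = beta_2 = C(m,2) = m(m-1)/2
m=28
28*27/2 = 378


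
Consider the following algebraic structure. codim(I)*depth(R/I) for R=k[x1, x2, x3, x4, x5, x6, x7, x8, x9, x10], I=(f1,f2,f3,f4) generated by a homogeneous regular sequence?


codim=4, depth=dim(R/I)=10-4=6
Product=4*6=24


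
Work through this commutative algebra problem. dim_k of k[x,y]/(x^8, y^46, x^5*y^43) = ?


k[x,y]/I, I = (x^8, y^46, x^5*y^43)
Rect: 8x46=368. Corner: (8-5)x(46-43)=9.
dim = 368-9 = 359


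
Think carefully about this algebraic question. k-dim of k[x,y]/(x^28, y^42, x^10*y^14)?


k[x,y]/I, I = (x^28, y^42, x^10*y^14)
Rect: 28x42=1176. Corner: (28-10)x(42-14)=504.
dim = 1176-504 = 672


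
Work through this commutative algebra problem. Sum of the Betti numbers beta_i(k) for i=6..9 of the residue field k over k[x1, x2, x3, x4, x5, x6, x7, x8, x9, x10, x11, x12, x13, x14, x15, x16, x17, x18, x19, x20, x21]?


Koszul resolution: beta_i(k)=C(n,i), n=21
C(21,6)=54264, C(21,7)=116280, C(21,8)=203490, C(21,9)=293930
Sum=667964


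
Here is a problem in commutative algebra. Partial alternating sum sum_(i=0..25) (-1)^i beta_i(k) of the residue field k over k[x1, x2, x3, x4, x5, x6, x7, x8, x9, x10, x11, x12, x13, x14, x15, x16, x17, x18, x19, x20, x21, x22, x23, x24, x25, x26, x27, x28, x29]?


Koszul resolution: beta_i(k)=C(n,i), n=29
sum_(i=0..p) (-1)^i C(n,i) = (-1)^p C(n-1,p)
(-1)^25*C(28,25) = (-1)^25*3276 = -3276


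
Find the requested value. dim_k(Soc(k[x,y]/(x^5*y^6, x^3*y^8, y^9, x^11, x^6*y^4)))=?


Socle = ann(m) = span of standard monomials u with x*u, y*u in I (staircase corners).
Minimal generators: x^11, x^6*y^4, x^5*y^6, x^3*y^8, y^9
Corners: x^2y^8, x^4y^7, x^5y^5, x^10y^3
Socle dim=4


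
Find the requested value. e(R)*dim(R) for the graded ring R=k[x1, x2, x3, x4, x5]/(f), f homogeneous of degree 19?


e(R)=deg(f)=19, dim(R)=5-1=4
e*dim=19*4=76


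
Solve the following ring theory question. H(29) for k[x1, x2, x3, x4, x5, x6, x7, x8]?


C(d+n-1,n-1)=C(36,7)=8347680


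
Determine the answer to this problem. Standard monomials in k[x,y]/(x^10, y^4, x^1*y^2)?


k[x,y]/I, I = (x^10, y^4, x^1*y^2)
Rect: 10x4=40. Corner: (10-1)x(4-2)=18.
dim = 40-18 = 22


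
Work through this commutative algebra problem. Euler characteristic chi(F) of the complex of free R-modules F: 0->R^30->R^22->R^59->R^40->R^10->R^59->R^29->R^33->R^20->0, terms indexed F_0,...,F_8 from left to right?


chi = sum (-1)^i * rank:
(-1)^0*30=30
(-1)^1*22=-22
(-1)^2*59=59
(-1)^3*40=-40
(-1)^4*10=10
(-1)^5*59=-59
(-1)^6*29=29
(-1)^7*33=-33
(-1)^8*20=20
chi=-6


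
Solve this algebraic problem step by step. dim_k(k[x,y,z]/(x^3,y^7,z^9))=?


Basis: x^iy^jz^k, i<3,j<7,k<9
3*7*9=189


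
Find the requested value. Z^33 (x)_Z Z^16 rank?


rank(M(x)N) = rank(M)*rank(N)
33*16 = 528


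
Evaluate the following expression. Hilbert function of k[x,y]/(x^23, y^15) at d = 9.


k[x,y], I = (x^23, y^15), d = 9
Need i < 23 and d-i < 15.
Range: 0 <= i <= 9.
H(9) = 10


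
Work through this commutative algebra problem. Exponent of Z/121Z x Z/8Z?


Exponent = lcm of the cyclic orders; pairwise coprime => product.
11^2*2^3=121*8=968


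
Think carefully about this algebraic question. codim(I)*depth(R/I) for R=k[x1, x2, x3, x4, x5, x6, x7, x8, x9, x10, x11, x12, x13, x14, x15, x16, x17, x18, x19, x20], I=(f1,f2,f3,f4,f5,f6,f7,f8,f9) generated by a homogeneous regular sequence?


codim=9, depth=dim(R/I)=20-9=11
Product=9*11=99


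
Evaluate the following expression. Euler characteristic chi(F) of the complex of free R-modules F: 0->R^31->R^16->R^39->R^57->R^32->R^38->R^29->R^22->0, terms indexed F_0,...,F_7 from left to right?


chi = sum (-1)^i * rank:
(-1)^0*31=31
(-1)^1*16=-16
(-1)^2*39=39
(-1)^3*57=-57
(-1)^4*32=32
(-1)^5*38=-38
(-1)^6*29=29
(-1)^7*22=-22
chi=-2


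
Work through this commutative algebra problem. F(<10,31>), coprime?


gcd(10,31)=1 => F=ab-a-b=10*31-10-31=310-41=269


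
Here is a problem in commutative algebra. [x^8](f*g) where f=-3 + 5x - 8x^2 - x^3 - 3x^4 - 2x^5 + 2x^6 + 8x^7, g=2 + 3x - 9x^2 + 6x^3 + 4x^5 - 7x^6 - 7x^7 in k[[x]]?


[x^8] = sum a_i*b_j, i+j=8
  5*-7=-35
  -8*-7=56
  -1*4=-4
  -2*6=-12
  2*-9=-18
  8*3=24
Sum=11


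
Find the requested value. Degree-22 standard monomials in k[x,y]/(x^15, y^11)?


k[x,y], I = (x^15, y^11), d = 22
Need i < 15 and d-i < 11.
Range: 12 <= i <= 14.
H(22) = 3


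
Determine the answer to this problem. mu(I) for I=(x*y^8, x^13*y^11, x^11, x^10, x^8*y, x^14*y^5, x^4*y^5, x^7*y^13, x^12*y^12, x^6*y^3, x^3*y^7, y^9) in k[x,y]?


Remove redundant (divisible by others).
x^13*y^11 redundant.
x^12*y^12 redundant.
x^11 redundant.
x^14*y^5 redundant.
x^7*y^13 redundant.
Min: x^10, x^8*y, x^6*y^3, x^4*y^5, x^3*y^7, x*y^8, y^9
Count=7


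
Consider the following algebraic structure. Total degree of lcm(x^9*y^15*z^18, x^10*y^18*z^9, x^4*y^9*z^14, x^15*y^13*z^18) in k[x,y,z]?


lcm = componentwise max:
x: max(9,10,4,15)=15
y: max(15,18,9,13)=18
z: max(18,9,14,18)=18
Total=15+18+18=51


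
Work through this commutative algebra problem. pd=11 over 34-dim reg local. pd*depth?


pd+depth=34
depth=34-11=23
pd*depth=11*23=253


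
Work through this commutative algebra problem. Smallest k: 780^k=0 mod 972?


780^k mod 972:
k=1: 780
k=2: 900
k=3: 216
k=4: 324
k=5: 0
First zero at k = 5


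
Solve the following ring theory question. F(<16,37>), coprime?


gcd(16,37)=1 => F=ab-a-b=16*37-16-37=592-53=539


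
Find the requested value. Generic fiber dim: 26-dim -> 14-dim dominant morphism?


dim(fiber)=dim(X)-dim(Y)=26-14=12


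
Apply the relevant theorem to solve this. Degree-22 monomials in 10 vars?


C(d+n-1,n-1)=C(31,9)=20160075


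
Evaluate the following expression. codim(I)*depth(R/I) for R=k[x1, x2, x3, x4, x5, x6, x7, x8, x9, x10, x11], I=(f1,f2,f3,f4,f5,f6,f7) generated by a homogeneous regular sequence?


codim=7, depth=dim(R/I)=11-7=4
Product=7*4=28


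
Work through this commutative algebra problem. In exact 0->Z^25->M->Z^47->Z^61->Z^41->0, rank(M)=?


Alt sum=0:
(-1)^0*25 + (-1)^1*? + (-1)^2*47 + (-1)^3*61 + (-1)^4*41=0
rank(M)=52


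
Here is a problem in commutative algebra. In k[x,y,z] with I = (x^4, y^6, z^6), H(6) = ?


Need i<4, j<6, k<6 with i+j+k=6.
For each i, j ranges over max(0,6-i-5)..min(5,6-i):
  i=0: j in [1,5] -> 5
  i=1: j in [0,5] -> 6
  i=2: j in [0,4] -> 5
  i=3: j in [0,3] -> 4
H(6) = 5+6+5+4 = 20


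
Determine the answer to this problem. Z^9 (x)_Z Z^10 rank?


rank(M(x)N) = rank(M)*rank(N)
9*10 = 90


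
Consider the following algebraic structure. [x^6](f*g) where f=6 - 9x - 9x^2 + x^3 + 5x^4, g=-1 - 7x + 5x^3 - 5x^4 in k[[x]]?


[x^6] = sum a_i*b_j, i+j=6
  -9*-5=45
  1*5=5
Sum=50


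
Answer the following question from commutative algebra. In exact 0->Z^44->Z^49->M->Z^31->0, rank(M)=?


Alt sum=0:
(-1)^0*44 + (-1)^1*49 + (-1)^2*? + (-1)^3*31=0
rank(M)=36


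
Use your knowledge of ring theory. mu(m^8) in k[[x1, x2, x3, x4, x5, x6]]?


C(n+d-1,d)=C(13,8)=1287


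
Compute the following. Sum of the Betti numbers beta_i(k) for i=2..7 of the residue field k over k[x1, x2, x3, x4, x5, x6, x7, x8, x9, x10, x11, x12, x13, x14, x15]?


Koszul resolution: beta_i(k)=C(n,i), n=15
C(15,2)=105, C(15,3)=455, C(15,4)=1365, C(15,5)=3003, C(15,6)=5005, C(15,7)=6435
Sum=16368


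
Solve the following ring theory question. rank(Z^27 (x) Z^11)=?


rank(M(x)N) = rank(M)*rank(N)
27*11 = 297


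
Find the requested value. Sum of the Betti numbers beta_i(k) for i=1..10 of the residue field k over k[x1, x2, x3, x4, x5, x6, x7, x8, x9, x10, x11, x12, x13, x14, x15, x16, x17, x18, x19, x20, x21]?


Koszul resolution: beta_i(k)=C(n,i), n=21
C(21,1)=21, C(21,2)=210, C(21,3)=1330, C(21,4)=5985, C(21,5)=20349, C(21,6)=54264, C(21,7)=116280, C(21,8)=203490, C(21,9)=293930, C(21,10)=352716
Sum=1048575


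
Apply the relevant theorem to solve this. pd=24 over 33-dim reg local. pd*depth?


pd+depth=33
depth=33-24=9
pd*depth=24*9=216


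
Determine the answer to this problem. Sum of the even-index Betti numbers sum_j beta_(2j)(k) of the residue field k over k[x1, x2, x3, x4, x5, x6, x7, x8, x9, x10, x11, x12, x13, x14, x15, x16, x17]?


Koszul resolution: beta_i(k)=C(n,i), n=17
sum_even C(17,i) = 2^(n-1) = 2^16 = 65536


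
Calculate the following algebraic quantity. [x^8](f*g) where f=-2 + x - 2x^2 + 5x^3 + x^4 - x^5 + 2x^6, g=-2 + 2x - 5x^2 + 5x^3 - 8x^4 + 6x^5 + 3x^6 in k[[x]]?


[x^8] = sum a_i*b_j, i+j=8
  -2*3=-6
  5*6=30
  1*-8=-8
  -1*5=-5
  2*-5=-10
Sum=1


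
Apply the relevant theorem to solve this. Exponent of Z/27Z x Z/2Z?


Exponent = lcm of the cyclic orders; pairwise coprime => product.
3^3*2^1=27*2=54


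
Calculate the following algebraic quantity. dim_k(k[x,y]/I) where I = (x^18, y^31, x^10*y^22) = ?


k[x,y]/I, I = (x^18, y^31, x^10*y^22)
Rect: 18x31=558. Corner: (18-10)x(31-22)=72.
dim = 558-72 = 486


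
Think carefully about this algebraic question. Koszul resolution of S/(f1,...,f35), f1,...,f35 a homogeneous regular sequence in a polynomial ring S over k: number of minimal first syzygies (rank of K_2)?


Regular sequence => Koszul complex is the minimal free resolution.
Syz_1 minimally generated by Koszul relations f_i*e_j - f_j*e_i (i<j): mu(Syz_1) = beta_2 = C(m,2) = m(m-1)/2
m=35
35*34/2 = 595


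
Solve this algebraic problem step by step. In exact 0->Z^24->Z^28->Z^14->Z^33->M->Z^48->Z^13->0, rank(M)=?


Alt sum=0:
(-1)^0*24 + (-1)^1*28 + (-1)^2*14 + (-1)^3*33 + (-1)^4*? + (-1)^5*48 + (-1)^6*13=0
rank(M)=58


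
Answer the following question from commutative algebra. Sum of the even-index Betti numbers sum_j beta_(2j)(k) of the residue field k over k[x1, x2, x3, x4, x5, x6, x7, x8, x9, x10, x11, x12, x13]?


Koszul resolution: beta_i(k)=C(n,i), n=13
sum_even C(13,i) = 2^(n-1) = 2^12 = 4096


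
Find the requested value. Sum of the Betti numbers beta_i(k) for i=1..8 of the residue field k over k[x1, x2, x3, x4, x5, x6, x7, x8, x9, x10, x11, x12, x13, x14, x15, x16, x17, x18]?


Koszul resolution: beta_i(k)=C(n,i), n=18
C(18,1)=18, C(18,2)=153, C(18,3)=816, C(18,4)=3060, C(18,5)=8568, C(18,6)=18564, C(18,7)=31824, C(18,8)=43758
Sum=106761


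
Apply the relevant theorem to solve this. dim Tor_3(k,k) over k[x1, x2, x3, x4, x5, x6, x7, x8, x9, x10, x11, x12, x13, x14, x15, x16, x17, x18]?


Koszul: C(n,i)=C(18,3)=816


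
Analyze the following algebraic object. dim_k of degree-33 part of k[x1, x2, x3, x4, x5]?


C(d+n-1,n-1)=C(37,4)=66045


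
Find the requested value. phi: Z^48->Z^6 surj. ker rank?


rank(ker) = 48-6 = 42


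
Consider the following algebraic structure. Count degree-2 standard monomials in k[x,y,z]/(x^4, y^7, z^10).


Need i<4, j<7, k<10 with i+j+k=2.
For each i, j ranges over max(0,2-i-9)..min(6,2-i):
  i=0: j in [0,2] -> 3
  i=1: j in [0,1] -> 2
  i=2: j in [0,0] -> 1
H(2) = 3+2+1 = 6


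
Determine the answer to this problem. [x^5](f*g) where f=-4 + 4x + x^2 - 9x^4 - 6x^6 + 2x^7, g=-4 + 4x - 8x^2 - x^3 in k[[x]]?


[x^5] = sum a_i*b_j, i+j=5
  1*-1=-1
  -9*4=-36
Sum=-37


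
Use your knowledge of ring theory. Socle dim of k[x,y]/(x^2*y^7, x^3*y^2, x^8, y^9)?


Socle = ann(m) = span of standard monomials u with x*u, y*u in I (staircase corners).
Minimal generators: x^8, x^3*y^2, x^2*y^7, y^9
Corners: xy^8, x^2y^6, x^7y
Socle dim=3


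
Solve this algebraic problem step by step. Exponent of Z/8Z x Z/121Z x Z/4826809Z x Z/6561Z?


Exponent = lcm of the cyclic orders; pairwise coprime => product.
2^3*11^2*13^6*3^8=8*121*4826809*6561=30655295645832


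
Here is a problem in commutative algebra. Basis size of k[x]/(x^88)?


Basis: 1,x,...,x^87
dim=88


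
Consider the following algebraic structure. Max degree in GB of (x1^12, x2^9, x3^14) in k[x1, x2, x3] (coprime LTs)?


Pure powers, coprime LTs => already GB.
Degrees: 12, 9, 14
Max=14


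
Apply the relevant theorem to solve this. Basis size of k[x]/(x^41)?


Basis: 1,x,...,x^40
dim=41


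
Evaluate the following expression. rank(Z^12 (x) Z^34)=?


rank(M(x)N) = rank(M)*rank(N)
12*34 = 408


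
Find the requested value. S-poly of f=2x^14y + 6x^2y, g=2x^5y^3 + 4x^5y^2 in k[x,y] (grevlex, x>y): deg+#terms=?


LT(f)=2x^14y, LT(g)=2x^5y^3
lcm(LM)=x^14y^3
S(f,g) (scaled by 4 to clear denominators) = 2y^2*f - 2x^9*g = -8x^14y^2 + 12x^2y^3
2 terms, deg 16.
16+2=18


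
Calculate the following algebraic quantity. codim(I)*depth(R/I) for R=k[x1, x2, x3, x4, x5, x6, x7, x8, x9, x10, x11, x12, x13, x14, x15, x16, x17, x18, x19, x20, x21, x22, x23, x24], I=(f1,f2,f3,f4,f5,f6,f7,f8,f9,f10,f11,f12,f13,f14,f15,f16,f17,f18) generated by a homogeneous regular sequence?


codim=18, depth=dim(R/I)=24-18=6
Product=18*6=108


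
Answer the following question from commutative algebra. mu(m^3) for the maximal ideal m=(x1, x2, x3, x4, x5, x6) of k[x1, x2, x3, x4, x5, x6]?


Graded Nakayama: mu(m^d) = dim_k (m^d/m^(d+1)) = #degree-3 monomials in 6 vars
C(n+d-1,d)=C(8,3)=56


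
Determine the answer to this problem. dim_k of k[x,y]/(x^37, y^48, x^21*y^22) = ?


k[x,y]/I, I = (x^37, y^48, x^21*y^22)
Rect: 37x48=1776. Corner: (37-21)x(48-22)=416.
dim = 1776-416 = 1360


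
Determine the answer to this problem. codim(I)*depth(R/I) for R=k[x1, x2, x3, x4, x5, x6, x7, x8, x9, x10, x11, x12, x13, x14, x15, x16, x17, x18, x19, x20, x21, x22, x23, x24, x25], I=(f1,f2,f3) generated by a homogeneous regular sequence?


codim=3, depth=dim(R/I)=25-3=22
Product=3*22=66


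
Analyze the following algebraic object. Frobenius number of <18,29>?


gcd(18,29)=1 => F=ab-a-b=18*29-18-29=522-47=475


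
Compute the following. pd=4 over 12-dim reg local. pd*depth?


pd+depth=12
depth=12-4=8
pd*depth=4*8=32


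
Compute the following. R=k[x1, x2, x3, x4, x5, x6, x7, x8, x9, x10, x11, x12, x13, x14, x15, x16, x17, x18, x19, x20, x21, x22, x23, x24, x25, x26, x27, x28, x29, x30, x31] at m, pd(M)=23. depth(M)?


pd+depth=depth(R)=31
depth=31-23=8


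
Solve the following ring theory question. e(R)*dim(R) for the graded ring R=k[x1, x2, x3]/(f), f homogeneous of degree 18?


e(R)=deg(f)=18, dim(R)=3-1=2
e*dim=18*2=36


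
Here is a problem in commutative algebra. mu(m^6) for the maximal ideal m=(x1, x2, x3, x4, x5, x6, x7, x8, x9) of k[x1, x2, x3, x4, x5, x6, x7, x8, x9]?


Graded Nakayama: mu(m^d) = dim_k (m^d/m^(d+1)) = #degree-6 monomials in 9 vars
C(n+d-1,d)=C(14,6)=3003


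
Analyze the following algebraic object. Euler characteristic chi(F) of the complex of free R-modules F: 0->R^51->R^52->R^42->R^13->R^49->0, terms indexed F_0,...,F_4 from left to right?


chi = sum (-1)^i * rank:
(-1)^0*51=51
(-1)^1*52=-52
(-1)^2*42=42
(-1)^3*13=-13
(-1)^4*49=49
chi=77


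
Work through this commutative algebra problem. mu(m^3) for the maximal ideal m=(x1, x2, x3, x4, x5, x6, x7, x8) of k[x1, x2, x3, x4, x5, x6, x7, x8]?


Graded Nakayama: mu(m^d) = dim_k (m^d/m^(d+1)) = #degree-3 monomials in 8 vars
C(n+d-1,d)=C(10,3)=120


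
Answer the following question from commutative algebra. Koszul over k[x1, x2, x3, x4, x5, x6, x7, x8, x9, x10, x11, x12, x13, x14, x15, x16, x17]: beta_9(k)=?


C(n,i)=C(17,9)=24310
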